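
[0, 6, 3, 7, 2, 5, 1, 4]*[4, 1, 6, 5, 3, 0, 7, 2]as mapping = [0→4, 1→7, 2→5, 3→2, 4→6, 5→0, 6→1, 7→3]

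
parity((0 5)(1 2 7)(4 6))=even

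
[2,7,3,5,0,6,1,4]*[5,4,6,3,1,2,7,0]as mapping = [0→6,1→0,2→3,3→2,4→5,5→7,6→4,7→1]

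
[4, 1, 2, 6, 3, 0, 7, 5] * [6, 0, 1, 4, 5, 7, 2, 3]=[5, 0, 1, 2, 4, 6, 3, 7]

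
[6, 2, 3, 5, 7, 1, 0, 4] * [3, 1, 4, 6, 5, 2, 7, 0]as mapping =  [0→7, 1→4, 2→6, 3→2, 4→0, 5→1, 6→3, 7→5]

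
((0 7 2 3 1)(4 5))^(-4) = (0 7 2 3 1)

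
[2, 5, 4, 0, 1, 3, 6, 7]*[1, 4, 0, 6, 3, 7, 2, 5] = [0, 7, 3, 1, 4, 6, 2, 5]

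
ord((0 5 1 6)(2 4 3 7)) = 4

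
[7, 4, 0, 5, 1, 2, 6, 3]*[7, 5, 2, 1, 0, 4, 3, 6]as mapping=[0→6, 1→0, 2→7, 3→4, 4→5, 5→2, 6→3, 7→1]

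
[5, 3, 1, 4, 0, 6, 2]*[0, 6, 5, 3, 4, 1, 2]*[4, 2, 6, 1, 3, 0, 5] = [2, 1, 5, 3, 4, 6, 0]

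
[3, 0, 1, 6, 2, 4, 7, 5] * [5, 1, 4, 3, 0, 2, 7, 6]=[3, 5, 1, 7, 4, 0, 6, 2] 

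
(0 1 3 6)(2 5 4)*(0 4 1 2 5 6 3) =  (0 2 6 4 5 1)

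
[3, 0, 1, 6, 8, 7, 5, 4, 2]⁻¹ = [1, 2, 8, 0, 7, 6, 3, 5, 4]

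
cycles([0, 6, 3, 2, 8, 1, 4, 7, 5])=(1 6 4 8 5)(2 3)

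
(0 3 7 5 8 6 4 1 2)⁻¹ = (0 2 1 4 6 8 5 7 3)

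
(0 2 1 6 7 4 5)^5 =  (0 4 6 2 5 7 1)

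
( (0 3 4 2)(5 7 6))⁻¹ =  (0 2 4 3)(5 6 7)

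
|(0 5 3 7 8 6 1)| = 7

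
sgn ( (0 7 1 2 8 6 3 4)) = -1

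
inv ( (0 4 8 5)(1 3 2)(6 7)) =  (0 5 8 4)(1 2 3)(6 7)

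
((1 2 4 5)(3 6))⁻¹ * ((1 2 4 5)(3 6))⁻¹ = (1 4)(2 5)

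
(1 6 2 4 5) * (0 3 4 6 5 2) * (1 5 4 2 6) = (0 3 2 1 4 6)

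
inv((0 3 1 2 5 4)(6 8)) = (0 4 5 2 1 3)(6 8)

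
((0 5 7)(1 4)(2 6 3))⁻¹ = (0 7 5)(1 4)(2 3 6)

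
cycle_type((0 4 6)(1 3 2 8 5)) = 3.5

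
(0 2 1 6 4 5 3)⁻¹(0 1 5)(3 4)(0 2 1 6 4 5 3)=(0 5)(2 6 3)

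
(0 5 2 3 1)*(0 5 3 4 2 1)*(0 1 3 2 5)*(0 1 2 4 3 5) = (0 4)(2 3)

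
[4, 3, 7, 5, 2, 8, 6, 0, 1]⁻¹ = [7, 8, 4, 1, 0, 3, 6, 2, 5]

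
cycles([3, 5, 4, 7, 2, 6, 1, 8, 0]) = (0 3 7 8)(1 5 6)(2 4)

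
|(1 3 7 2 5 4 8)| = 7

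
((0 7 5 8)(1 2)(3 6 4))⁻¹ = (0 8 5 7)(1 2)(3 4 6)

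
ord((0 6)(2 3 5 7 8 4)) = 6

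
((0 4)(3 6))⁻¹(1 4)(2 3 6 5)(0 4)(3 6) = (0 1)(2 6 3 5)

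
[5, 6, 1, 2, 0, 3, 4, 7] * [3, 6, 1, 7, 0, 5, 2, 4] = [5, 2, 6, 1, 3, 7, 0, 4]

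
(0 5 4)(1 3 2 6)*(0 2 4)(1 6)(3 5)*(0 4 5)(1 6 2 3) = (0 1)(2 6)(3 5 4)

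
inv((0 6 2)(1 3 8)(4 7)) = (0 2 6)(1 8 3)(4 7)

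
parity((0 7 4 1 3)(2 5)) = odd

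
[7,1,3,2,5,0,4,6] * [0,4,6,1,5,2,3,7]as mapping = [0→7,1→4,2→1,3→6,4→2,5→0,6→5,7→3]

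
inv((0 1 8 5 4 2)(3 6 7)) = (0 2 4 5 8 1)(3 7 6)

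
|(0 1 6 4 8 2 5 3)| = 8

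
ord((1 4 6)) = 3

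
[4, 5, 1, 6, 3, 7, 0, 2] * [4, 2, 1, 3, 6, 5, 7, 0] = [6, 5, 2, 7, 3, 0, 4, 1]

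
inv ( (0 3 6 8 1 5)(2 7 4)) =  (0 5 1 8 6 3)(2 4 7)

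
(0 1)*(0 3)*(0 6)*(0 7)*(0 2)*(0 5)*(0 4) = (0 1 3 6 7 2 5 4)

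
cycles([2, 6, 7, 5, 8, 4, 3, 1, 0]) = (0 2 7 1 6 3 5 4 8)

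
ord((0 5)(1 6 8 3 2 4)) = 6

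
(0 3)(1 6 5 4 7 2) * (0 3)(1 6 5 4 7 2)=(1 5 7)(2 6 4)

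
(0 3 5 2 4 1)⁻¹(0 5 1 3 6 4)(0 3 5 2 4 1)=(0 5 6 1 3 2)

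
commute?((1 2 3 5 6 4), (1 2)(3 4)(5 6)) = no:(1 2 3 5 6 4) * (1 2)(3 4)(5 6) = (2 4)(3 6), (1 2)(3 4)(5 6) * (1 2 3 5 6 4) = (1 3)(4 5)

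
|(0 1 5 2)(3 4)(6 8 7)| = 12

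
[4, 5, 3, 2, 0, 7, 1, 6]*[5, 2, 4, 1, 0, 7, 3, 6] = [0, 7, 1, 4, 5, 6, 2, 3]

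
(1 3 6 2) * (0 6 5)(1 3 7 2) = (0 6 1 7 2 3 5)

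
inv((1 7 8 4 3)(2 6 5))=(1 3 4 8 7)(2 5 6)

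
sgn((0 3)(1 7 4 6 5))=-1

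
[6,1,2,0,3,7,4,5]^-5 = [3,1,2,4,6,7,0,5]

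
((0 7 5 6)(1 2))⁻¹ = (0 6 5 7)(1 2)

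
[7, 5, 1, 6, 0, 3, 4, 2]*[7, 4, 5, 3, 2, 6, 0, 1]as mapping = [0→1, 1→6, 2→4, 3→0, 4→7, 5→3, 6→2, 7→5]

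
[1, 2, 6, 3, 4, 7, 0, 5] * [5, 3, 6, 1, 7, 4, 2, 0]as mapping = [0→3, 1→6, 2→2, 3→1, 4→7, 5→0, 6→5, 7→4]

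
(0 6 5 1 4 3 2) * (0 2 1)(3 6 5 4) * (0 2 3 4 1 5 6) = (0 6 1 4)(2 3 5)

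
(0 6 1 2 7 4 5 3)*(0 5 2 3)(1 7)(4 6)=(0 4 2 1 3 5)(6 7)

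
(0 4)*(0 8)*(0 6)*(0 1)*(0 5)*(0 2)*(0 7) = (0 4 8 6 1 5 2 7)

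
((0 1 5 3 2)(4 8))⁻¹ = (0 2 3 5 1)(4 8)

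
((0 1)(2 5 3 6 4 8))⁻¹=(0 1)(2 8 4 6 3 5)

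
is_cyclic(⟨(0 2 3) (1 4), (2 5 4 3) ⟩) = no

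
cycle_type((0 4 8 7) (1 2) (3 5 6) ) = 2.3.4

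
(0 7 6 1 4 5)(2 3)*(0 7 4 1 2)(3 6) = (0 4 5 7 3)(2 6)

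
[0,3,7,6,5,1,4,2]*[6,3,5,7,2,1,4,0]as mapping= [0→6,1→7,2→0,3→4,4→1,5→3,6→2,7→5]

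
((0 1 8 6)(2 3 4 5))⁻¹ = (0 6 8 1)(2 5 4 3)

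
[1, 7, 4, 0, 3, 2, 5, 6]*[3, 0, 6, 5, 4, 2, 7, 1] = [0, 1, 4, 3, 5, 6, 2, 7]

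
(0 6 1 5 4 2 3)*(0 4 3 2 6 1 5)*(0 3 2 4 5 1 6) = (0 6 1 3 5 2 4)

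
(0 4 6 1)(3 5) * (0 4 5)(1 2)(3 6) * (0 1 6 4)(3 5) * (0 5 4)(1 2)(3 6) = (0 6 1 5)(2 3)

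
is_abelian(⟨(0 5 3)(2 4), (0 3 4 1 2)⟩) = no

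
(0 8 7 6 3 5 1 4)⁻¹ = (0 4 1 5 3 6 7 8)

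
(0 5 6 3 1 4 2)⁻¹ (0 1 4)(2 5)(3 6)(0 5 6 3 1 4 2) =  (0 6)(1 3)(2 5 4)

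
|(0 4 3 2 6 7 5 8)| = 8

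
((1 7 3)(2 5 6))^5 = (1 3 7)(2 6 5)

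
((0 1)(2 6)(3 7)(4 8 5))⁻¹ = (0 1)(2 6)(3 7)(4 5 8)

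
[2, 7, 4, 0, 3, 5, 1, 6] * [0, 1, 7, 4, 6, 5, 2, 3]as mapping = [0→7, 1→3, 2→6, 3→0, 4→4, 5→5, 6→1, 7→2]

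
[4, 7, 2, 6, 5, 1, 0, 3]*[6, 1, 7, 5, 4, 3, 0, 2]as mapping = [0→4, 1→2, 2→7, 3→0, 4→3, 5→1, 6→6, 7→5]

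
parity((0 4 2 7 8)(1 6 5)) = even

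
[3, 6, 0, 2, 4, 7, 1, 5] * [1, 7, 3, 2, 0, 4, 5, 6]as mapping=[0→2, 1→5, 2→1, 3→3, 4→0, 5→6, 6→7, 7→4]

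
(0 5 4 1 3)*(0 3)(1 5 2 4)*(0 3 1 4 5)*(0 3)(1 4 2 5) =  (0 5 2 1)(3 4)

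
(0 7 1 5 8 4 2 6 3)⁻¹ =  (0 3 6 2 4 8 5 1 7)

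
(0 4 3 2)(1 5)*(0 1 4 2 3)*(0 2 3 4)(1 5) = (0 3 4 2 5)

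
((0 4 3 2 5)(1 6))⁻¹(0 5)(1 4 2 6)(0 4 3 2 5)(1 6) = (0 4)(1 6 3 5)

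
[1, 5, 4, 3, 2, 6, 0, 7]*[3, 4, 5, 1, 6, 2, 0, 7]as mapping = [0→4, 1→2, 2→6, 3→1, 4→5, 5→0, 6→3, 7→7]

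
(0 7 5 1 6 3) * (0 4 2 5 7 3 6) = (0 3 4 2 5 1) 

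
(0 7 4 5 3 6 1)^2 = (0 4 3 1 7 5 6)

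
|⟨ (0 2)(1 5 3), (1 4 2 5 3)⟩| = 720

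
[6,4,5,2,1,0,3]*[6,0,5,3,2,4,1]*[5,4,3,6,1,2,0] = [4,3,1,2,5,0,6]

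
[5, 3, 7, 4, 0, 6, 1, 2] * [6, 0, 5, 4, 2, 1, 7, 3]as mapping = [0→1, 1→4, 2→3, 3→2, 4→6, 5→7, 6→0, 7→5]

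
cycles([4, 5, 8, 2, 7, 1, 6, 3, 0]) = (0 4 7 3 2 8)(1 5)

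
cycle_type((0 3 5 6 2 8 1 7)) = 8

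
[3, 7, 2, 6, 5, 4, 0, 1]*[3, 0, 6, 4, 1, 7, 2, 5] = [4, 5, 6, 2, 7, 1, 3, 0]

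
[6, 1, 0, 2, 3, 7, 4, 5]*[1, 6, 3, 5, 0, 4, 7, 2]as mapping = [0→7, 1→6, 2→1, 3→3, 4→5, 5→2, 6→0, 7→4]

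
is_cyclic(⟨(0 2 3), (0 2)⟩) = no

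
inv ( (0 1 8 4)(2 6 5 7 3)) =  (0 4 8 1)(2 3 7 5 6)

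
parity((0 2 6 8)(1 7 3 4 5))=odd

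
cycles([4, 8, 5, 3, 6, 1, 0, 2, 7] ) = (0 4 6)(1 8 7 2 5)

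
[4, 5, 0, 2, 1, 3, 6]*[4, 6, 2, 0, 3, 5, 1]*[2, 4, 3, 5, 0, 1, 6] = [5, 1, 0, 3, 6, 2, 4]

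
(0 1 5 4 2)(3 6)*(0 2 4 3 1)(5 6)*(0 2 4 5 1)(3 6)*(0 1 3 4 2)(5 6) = (1 4 6)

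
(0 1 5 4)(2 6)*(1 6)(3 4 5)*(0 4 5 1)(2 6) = (0 2)(1 3 5)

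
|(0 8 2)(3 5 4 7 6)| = 15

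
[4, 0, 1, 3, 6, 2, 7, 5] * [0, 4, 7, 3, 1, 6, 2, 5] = [1, 0, 4, 3, 2, 7, 5, 6]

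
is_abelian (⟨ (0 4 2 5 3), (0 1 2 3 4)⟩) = no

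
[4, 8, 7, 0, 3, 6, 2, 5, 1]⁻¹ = [3, 8, 6, 4, 0, 7, 5, 2, 1]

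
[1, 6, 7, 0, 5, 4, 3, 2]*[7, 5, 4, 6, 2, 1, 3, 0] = [5, 3, 0, 7, 1, 2, 6, 4]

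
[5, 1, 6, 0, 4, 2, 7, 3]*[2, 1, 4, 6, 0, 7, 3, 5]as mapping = [0→7, 1→1, 2→3, 3→2, 4→0, 5→4, 6→5, 7→6]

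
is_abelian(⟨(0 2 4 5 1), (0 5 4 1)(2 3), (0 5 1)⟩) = no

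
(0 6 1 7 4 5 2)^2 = (0 1 4 2 6 7 5)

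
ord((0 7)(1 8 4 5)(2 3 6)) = 12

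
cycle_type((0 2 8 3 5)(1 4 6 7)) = 4.5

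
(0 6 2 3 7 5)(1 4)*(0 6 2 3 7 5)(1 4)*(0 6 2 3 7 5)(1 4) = (0 3)(1 4)(2 5)(6 7)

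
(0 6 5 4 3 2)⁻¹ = (0 2 3 4 5 6)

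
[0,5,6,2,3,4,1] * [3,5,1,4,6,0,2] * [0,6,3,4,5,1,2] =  [4,0,3,6,5,2,1]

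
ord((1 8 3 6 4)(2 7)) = 10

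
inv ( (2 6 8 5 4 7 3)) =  (2 3 7 4 5 8 6)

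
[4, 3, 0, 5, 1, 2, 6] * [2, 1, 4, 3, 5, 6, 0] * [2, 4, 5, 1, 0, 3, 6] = [3, 1, 5, 6, 4, 0, 2]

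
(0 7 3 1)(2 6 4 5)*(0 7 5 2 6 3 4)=(0 5 6)(1 7 4 2 3)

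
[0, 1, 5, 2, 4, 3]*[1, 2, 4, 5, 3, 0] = [1, 2, 0, 4, 3, 5]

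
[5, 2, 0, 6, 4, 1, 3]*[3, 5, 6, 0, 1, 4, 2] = [4, 6, 3, 2, 1, 5, 0]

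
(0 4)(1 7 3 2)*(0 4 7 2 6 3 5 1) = (0 7 5 1 2)(3 6)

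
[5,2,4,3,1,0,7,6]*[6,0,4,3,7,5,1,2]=[5,4,7,3,0,6,2,1]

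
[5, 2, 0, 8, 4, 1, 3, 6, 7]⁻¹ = [2, 5, 1, 6, 4, 0, 7, 8, 3]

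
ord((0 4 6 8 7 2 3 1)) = 8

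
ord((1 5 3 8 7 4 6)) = 7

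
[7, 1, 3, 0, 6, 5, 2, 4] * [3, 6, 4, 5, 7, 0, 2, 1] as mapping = [0→1, 1→6, 2→5, 3→3, 4→2, 5→0, 6→4, 7→7] 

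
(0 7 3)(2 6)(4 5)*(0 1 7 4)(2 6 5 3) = (0 4 3 1 7 2 5)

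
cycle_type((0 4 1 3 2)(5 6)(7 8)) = 2^2.5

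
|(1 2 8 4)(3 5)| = 4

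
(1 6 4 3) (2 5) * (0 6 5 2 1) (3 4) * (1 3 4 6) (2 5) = (0 1 2 5 3) (4 6) 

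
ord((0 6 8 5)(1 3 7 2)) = 4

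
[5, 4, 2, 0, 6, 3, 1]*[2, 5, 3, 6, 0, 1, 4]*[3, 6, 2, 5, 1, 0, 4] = [6, 3, 5, 2, 1, 4, 0]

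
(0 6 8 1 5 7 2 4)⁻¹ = (0 4 2 7 5 1 8 6)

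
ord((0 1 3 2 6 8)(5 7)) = 6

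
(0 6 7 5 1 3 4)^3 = (0 5 4 7 3 6 1)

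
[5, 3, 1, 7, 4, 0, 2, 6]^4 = [0, 2, 6, 1, 4, 5, 7, 3]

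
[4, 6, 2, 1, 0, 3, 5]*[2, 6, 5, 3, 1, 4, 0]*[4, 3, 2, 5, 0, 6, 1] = [3, 4, 6, 1, 2, 5, 0]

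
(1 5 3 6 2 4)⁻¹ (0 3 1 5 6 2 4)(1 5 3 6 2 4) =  (0 6 5 3 2 4 1)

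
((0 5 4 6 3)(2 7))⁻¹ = (0 3 6 4 5)(2 7)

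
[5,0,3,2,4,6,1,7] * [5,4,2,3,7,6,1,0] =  [6,5,3,2,7,1,4,0]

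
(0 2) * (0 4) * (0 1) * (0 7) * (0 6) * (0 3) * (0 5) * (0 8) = (0 2 4 1 7 6 3 5 8)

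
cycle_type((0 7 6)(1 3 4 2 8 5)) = 3.6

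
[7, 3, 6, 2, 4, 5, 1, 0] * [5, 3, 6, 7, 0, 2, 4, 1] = [1, 7, 4, 6, 0, 2, 3, 5]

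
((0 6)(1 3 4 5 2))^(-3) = (0 6)(1 4 2 3 5)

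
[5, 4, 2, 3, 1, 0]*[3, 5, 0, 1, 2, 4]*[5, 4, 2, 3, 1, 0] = [1, 2, 5, 4, 0, 3]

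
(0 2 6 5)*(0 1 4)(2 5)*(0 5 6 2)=(0 6)(1 4 5)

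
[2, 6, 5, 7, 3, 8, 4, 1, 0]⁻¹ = [8, 7, 0, 4, 6, 2, 1, 3, 5]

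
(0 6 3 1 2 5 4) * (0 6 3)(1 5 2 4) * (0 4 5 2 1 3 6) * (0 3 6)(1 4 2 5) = (2 4 3 5 6)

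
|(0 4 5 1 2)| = 5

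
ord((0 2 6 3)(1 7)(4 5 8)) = 12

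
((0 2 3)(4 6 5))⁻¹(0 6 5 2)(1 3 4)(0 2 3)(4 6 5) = (0 6 1)(2 5 4 3)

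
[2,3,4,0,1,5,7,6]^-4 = [2,3,4,0,1,5,6,7]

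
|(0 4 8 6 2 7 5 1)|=8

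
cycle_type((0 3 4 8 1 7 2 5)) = 8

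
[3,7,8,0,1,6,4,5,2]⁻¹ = [3,4,8,0,6,7,5,1,2]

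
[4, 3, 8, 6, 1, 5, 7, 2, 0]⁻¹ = [8, 4, 7, 1, 0, 5, 3, 6, 2]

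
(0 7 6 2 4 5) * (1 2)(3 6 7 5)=(0 5)(1 2 4 3 6)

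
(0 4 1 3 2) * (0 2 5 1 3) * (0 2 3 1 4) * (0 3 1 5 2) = (0 3 2 1)(4 5)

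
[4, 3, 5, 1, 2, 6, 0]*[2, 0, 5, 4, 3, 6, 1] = [3, 4, 6, 0, 5, 1, 2]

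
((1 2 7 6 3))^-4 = (1 2 7 6 3)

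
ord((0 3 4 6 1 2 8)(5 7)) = 14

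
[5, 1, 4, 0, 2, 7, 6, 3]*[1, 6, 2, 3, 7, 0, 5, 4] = [0, 6, 7, 1, 2, 4, 5, 3]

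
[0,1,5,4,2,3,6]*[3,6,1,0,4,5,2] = [3,6,5,4,1,0,2]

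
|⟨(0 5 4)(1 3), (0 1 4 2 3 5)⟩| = 720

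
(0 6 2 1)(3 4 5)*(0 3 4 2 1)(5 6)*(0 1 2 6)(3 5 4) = (0 4)(1 5 3 6 2)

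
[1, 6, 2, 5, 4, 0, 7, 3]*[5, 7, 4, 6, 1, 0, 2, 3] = [7, 2, 4, 0, 1, 5, 3, 6]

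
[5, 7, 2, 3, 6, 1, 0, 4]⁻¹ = [6, 5, 2, 3, 7, 0, 4, 1]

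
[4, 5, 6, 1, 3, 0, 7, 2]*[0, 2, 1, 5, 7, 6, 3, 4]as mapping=[0→7, 1→6, 2→3, 3→2, 4→5, 5→0, 6→4, 7→1]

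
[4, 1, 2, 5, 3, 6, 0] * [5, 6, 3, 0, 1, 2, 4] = [1, 6, 3, 2, 0, 4, 5]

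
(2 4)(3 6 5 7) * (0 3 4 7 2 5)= (0 3 6)(2 7 4 5)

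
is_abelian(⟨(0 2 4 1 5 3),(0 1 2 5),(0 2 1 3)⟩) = no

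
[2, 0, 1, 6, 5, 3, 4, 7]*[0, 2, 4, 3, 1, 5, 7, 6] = [4, 0, 2, 7, 5, 3, 1, 6]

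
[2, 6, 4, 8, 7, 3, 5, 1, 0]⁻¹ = [8, 7, 0, 5, 2, 6, 1, 4, 3]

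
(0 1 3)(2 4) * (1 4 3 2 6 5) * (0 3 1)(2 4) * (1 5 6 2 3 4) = (0 3 4 2 5)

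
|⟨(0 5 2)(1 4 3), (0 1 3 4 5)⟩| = 360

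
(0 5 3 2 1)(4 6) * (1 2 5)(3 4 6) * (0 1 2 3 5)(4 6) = (0 2 3)(4 5 6)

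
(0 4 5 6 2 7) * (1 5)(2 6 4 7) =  (0 7)(1 5 4)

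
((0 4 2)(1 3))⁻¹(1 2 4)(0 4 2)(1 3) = (0 2 3)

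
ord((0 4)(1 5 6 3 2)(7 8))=10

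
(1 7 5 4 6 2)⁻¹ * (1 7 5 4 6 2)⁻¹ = (1 6 5)(2 4 7)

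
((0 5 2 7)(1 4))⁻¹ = (0 7 2 5)(1 4)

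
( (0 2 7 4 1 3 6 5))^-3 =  (0 3 7 5 1 2 6 4)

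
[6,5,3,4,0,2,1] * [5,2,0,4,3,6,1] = [1,6,4,3,5,0,2]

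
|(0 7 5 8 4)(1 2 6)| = 15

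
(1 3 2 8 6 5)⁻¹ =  (1 5 6 8 2 3)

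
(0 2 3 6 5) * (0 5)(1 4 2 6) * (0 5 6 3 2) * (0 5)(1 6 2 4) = (0 3 6)(2 4 5)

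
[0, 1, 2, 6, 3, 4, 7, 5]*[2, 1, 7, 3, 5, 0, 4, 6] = [2, 1, 7, 4, 3, 5, 6, 0]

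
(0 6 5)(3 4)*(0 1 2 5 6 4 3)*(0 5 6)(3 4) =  (0 3 4 5 1 2 6)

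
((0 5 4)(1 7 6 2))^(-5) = (0 5 4)(1 2 6 7)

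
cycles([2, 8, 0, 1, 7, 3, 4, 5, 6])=(0 2)(1 8 6 4 7 5 3)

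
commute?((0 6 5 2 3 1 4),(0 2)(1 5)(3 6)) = no:(0 6 5 2 3 1 4)*(0 2)(1 5)(3 6) = (0 3 5)(1 4 2 6),(0 2)(1 5)(3 6)*(0 6 5 2 3 1 4) = (0 3 5 4)(1 2 6)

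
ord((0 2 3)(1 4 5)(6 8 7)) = 3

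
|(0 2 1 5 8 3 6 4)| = 8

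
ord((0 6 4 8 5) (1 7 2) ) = 15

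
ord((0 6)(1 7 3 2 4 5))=6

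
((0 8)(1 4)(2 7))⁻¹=(0 8)(1 4)(2 7)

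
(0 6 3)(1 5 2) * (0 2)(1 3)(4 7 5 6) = (0 4 7 5)(1 6)(2 3)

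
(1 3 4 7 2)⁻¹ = (1 2 7 4 3)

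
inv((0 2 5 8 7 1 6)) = (0 6 1 7 8 5 2)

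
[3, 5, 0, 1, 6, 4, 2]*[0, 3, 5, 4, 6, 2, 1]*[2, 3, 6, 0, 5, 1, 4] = [5, 6, 2, 0, 3, 4, 1]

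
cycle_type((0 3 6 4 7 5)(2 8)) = 2.6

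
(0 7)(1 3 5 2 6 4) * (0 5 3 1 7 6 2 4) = (0 6)(4 7 5)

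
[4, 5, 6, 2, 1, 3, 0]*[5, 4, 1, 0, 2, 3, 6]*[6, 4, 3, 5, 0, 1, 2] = [3, 5, 2, 4, 0, 6, 1]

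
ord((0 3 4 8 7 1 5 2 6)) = 9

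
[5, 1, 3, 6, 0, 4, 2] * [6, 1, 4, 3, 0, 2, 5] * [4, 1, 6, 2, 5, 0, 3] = [6, 1, 2, 0, 3, 4, 5]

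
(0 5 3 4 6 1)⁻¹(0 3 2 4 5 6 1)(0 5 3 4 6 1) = (0 5 4 2 6 3 1)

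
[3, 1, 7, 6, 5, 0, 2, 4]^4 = [7, 1, 0, 4, 6, 2, 5, 3]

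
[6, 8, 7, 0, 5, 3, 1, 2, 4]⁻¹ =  [3, 6, 7, 5, 8, 4, 0, 2, 1]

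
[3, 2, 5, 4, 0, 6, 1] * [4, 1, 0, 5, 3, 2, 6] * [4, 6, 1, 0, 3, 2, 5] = [2, 4, 1, 0, 3, 5, 6]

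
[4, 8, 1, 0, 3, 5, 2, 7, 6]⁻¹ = [3, 2, 6, 4, 0, 5, 8, 7, 1]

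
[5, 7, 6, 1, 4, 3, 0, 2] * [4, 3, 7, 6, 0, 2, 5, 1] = [2, 1, 5, 3, 0, 6, 4, 7]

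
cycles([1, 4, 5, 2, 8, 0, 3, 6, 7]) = (0 1 4 8 7 6 3 2 5)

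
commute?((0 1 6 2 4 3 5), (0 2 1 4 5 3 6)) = no:(0 1 6 2 4 3 5)*(0 2 1 4 5 3 6) = (0 4 6 1)(2 5), (0 2 1 4 5 3 6)*(0 1 6 2 4 3 5) = (0 4)(1 3 2 6)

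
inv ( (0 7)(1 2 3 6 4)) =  (0 7)(1 4 6 3 2)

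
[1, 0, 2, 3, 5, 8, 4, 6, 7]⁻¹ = [1, 0, 2, 3, 6, 4, 7, 8, 5]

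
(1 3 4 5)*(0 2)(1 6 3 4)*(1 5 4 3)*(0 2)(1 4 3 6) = (1 6 4 3 5)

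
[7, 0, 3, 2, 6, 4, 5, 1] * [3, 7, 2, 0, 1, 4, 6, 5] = [5, 3, 0, 2, 6, 1, 4, 7]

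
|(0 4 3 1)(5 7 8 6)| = 4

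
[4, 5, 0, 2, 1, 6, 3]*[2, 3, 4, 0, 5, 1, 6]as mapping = [0→5, 1→1, 2→2, 3→4, 4→3, 5→6, 6→0]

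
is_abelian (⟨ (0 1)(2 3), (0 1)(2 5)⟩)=no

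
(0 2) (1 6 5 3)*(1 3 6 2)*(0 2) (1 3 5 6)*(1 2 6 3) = (0 1) (2 6 3 5) 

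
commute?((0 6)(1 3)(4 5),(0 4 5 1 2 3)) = no:(0 6)(1 3)(4 5)*(0 4 5 1 2 3) = (0 6 4 1)(2 3),(0 4 5 1 2 3)*(0 6)(1 3)(4 5) = (0 5 3 6)(1 2)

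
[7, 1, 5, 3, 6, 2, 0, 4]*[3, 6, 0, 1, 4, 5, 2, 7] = [7, 6, 5, 1, 2, 0, 3, 4]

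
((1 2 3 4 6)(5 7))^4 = (1 6 4 3 2)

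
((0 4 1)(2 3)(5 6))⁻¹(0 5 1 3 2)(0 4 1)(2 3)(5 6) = (0 2 3 4 6)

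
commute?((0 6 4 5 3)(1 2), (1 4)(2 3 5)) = no:(0 6 4 5 3)(1 2) * (1 4)(2 3 5) = (0 6 1 3)(2 4), (1 4)(2 3 5) * (0 6 4 5 3)(1 2) = (0 6 4 2)(1 5)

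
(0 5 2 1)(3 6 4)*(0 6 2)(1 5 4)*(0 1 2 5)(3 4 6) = (0 6 2)(1 3 5)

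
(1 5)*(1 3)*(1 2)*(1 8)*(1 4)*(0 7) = (0 7)(1 5 3 2 8 4)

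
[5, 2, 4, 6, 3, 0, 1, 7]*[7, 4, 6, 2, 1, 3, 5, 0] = [3, 6, 1, 5, 2, 7, 4, 0]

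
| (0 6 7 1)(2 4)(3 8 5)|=12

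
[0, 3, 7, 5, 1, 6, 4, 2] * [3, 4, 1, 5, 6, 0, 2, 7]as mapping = [0→3, 1→5, 2→7, 3→0, 4→4, 5→2, 6→6, 7→1]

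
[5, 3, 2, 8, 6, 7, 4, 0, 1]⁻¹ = [7, 8, 2, 1, 6, 0, 4, 5, 3]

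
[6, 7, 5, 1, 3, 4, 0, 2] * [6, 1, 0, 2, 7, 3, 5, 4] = [5, 4, 3, 1, 2, 7, 6, 0]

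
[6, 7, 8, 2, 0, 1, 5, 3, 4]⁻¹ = [4, 5, 3, 7, 8, 6, 0, 1, 2]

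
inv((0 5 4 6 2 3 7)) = (0 7 3 2 6 4 5)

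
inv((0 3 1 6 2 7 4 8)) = (0 8 4 7 2 6 1 3)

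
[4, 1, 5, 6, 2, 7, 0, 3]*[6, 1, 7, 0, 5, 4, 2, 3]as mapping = [0→5, 1→1, 2→4, 3→2, 4→7, 5→3, 6→6, 7→0]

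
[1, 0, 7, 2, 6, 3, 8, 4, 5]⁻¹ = [1, 0, 3, 5, 7, 8, 4, 2, 6]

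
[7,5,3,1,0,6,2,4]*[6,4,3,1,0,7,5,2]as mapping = [0→2,1→7,2→1,3→4,4→6,5→5,6→3,7→0]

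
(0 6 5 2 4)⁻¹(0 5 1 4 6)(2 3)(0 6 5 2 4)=(0 5 6 2 1)(3 4)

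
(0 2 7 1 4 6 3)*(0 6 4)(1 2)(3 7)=(0 1)(2 3 6 7)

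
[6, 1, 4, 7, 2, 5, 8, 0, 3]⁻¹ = [7, 1, 4, 8, 2, 5, 0, 3, 6]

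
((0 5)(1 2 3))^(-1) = (0 5)(1 3 2)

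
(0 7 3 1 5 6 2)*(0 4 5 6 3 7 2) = (0 2 4 5 3 1 6)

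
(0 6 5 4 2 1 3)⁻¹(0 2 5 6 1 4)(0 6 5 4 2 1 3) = (1 4 5 3 2 6)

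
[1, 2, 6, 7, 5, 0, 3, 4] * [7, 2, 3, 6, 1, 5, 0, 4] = [2, 3, 0, 4, 5, 7, 6, 1]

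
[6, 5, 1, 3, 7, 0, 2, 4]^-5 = [0, 1, 2, 3, 7, 5, 6, 4]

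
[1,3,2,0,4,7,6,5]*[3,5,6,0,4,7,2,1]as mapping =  [0→5,1→0,2→6,3→3,4→4,5→1,6→2,7→7]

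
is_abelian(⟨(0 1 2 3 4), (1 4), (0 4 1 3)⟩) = no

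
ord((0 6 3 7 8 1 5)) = 7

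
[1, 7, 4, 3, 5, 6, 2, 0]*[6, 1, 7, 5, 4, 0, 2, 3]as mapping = [0→1, 1→3, 2→4, 3→5, 4→0, 5→2, 6→7, 7→6]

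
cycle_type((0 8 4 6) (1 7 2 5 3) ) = 4.5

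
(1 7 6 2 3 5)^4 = (1 3 6)(2 7 5)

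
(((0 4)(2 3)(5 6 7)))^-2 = (5 6 7)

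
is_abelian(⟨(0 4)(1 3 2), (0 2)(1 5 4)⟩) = no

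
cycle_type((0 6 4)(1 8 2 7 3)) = 3.5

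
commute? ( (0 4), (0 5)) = no: (0 4) * (0 5) = (0 4 5), (0 5) * (0 4) = (0 5 4)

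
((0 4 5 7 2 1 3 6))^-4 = (0 2)(1 4)(3 5)(6 7)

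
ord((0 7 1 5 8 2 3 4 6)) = 9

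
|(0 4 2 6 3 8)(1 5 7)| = 6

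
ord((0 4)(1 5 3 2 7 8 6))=14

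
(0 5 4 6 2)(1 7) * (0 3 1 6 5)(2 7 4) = (1 4 5 2 3)(6 7)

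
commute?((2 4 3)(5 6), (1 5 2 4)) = no:(2 4 3)(5 6) * (1 5 2 4) = (1 5 6 2)(3 4), (1 5 2 4) * (2 4 3)(5 6) = (1 6 5 4)(2 3)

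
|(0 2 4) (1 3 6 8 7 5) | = 6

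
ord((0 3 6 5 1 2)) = 6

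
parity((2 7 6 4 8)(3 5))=odd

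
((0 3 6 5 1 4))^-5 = (0 3 6 5 1 4)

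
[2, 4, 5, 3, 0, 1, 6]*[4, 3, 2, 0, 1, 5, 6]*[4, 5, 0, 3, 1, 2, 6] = [0, 5, 2, 4, 1, 3, 6]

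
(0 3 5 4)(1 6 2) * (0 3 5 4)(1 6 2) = (0 5)(1 2 6)(3 4)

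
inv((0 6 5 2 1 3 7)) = (0 7 3 1 2 5 6)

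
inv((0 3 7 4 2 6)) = (0 6 2 4 7 3)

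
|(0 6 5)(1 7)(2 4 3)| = 6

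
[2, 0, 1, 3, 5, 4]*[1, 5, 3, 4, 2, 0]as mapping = [0→3, 1→1, 2→5, 3→4, 4→0, 5→2]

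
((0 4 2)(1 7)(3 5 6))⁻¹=(0 2 4)(1 7)(3 6 5)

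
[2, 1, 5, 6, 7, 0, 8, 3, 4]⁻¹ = [5, 1, 0, 7, 8, 2, 3, 4, 6]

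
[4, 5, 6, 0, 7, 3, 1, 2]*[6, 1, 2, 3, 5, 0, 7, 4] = [5, 0, 7, 6, 4, 3, 1, 2]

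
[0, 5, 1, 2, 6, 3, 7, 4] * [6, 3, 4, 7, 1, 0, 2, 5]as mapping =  [0→6, 1→0, 2→3, 3→4, 4→2, 5→7, 6→5, 7→1]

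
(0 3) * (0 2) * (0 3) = (2 3)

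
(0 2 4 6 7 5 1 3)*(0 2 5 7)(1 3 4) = (0 5 3 2 1 4 6)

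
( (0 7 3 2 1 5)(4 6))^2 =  (0 3 1)(2 5 7)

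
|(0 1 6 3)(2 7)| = 4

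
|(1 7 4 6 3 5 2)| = 7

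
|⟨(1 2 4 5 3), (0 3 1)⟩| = 360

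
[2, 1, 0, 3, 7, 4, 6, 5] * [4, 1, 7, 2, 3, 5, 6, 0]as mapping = [0→7, 1→1, 2→4, 3→2, 4→0, 5→3, 6→6, 7→5]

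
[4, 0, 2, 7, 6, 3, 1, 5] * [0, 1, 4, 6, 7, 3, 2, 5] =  [7, 0, 4, 5, 2, 6, 1, 3]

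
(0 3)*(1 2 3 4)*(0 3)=(0 4 1 2)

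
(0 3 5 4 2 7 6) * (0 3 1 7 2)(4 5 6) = (0 1 7 4)(3 6)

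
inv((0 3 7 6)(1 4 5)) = (0 6 7 3)(1 5 4)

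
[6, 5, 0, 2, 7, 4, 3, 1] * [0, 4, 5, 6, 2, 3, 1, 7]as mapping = [0→1, 1→3, 2→0, 3→5, 4→7, 5→2, 6→6, 7→4]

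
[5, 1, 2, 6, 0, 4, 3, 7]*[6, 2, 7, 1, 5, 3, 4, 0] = [3, 2, 7, 4, 6, 5, 1, 0]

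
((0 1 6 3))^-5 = (0 3 6 1)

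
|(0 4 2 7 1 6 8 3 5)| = 9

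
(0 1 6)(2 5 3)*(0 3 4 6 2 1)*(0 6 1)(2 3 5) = (0 6 5 4 1 3)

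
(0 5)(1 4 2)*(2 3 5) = (0 2 1 4 3 5)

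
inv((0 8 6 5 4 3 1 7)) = (0 7 1 3 4 5 6 8)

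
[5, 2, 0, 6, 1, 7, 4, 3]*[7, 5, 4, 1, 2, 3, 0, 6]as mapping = [0→3, 1→4, 2→7, 3→0, 4→5, 5→6, 6→2, 7→1]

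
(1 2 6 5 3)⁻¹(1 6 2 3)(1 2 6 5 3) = (1 2 5 6)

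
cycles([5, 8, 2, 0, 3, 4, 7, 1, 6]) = (0 5 4 3)(1 8 6 7)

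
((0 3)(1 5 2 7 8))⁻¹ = (0 3)(1 8 7 2 5)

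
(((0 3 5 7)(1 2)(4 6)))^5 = (0 3 5 7)(1 2)(4 6)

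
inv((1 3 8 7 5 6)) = (1 6 5 7 8 3)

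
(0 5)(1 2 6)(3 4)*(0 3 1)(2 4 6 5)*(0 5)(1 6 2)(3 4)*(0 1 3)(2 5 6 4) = (0 3 5 2 1)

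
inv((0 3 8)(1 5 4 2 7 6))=(0 8 3)(1 6 7 2 4 5)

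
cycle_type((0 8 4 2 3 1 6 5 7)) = 9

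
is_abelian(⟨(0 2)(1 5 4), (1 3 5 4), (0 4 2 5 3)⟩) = no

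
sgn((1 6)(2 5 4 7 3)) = -1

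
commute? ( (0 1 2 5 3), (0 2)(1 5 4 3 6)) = no: (0 1 2 5 3) * (0 2)(1 5 4 3 6) = (0 5 6 1)(2 4 3), (0 2)(1 5 4 3 6) * (0 1 2 5 3) = (0 5 4)(1 3 6 2)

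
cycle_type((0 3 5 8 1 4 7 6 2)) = 9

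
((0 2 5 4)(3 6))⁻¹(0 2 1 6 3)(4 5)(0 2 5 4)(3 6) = (0 4)(1 3 6 2 5)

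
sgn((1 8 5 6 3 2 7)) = 1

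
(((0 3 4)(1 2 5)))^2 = (0 4 3)(1 5 2)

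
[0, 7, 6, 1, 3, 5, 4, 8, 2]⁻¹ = [0, 3, 8, 4, 6, 5, 2, 1, 7]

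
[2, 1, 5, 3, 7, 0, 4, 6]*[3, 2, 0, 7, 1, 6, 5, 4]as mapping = [0→0, 1→2, 2→6, 3→7, 4→4, 5→3, 6→1, 7→5]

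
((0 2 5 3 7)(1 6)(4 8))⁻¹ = (0 7 3 5 2)(1 6)(4 8)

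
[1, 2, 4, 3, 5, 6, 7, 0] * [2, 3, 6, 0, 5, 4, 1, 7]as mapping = [0→3, 1→6, 2→5, 3→0, 4→4, 5→1, 6→7, 7→2]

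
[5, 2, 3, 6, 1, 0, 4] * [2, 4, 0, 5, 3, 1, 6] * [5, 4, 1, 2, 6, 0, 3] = [4, 5, 0, 3, 6, 1, 2]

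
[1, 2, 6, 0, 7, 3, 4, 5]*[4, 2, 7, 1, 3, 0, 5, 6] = [2, 7, 5, 4, 6, 1, 3, 0]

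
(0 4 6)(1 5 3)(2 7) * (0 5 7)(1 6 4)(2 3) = (0 1 7 3 6 5 2)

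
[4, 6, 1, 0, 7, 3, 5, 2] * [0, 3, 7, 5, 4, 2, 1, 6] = [4, 1, 3, 0, 6, 5, 2, 7]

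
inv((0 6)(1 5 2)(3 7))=(0 6)(1 2 5)(3 7)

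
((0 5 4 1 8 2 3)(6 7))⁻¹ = (0 3 2 8 1 4 5)(6 7)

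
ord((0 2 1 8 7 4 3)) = 7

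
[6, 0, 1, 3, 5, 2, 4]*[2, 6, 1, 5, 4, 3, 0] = [0, 2, 6, 5, 3, 1, 4]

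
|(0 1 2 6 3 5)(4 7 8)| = 6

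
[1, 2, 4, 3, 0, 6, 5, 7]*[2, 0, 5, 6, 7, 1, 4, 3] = [0, 5, 7, 6, 2, 4, 1, 3]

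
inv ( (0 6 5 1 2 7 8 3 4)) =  (0 4 3 8 7 2 1 5 6)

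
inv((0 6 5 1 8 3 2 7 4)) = (0 4 7 2 3 8 1 5 6)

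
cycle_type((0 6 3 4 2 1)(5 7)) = 2.6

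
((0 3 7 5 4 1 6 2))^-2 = (0 6 4 7)(1 5 3 2)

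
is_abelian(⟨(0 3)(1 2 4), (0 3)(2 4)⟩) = no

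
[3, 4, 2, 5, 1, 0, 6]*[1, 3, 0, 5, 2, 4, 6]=[5, 2, 0, 4, 3, 1, 6]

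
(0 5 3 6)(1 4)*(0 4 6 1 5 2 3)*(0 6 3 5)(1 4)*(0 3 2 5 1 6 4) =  (0 5 4 3)(1 2)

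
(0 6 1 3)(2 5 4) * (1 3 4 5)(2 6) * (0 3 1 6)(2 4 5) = (0 4)(1 5 2 6)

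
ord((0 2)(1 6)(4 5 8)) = 6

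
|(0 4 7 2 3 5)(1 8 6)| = 6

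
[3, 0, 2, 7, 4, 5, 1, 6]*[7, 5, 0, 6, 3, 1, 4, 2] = [6, 7, 0, 2, 3, 1, 5, 4]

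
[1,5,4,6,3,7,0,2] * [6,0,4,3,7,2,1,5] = [0,2,7,1,3,5,6,4]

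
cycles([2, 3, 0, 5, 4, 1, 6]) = (0 2)(1 3 5)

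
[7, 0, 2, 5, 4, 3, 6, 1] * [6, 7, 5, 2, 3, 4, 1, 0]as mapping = [0→0, 1→6, 2→5, 3→4, 4→3, 5→2, 6→1, 7→7]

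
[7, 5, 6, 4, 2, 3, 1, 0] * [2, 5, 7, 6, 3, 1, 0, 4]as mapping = [0→4, 1→1, 2→0, 3→3, 4→7, 5→6, 6→5, 7→2]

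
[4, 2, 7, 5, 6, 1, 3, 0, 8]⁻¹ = [7, 5, 1, 6, 0, 3, 4, 2, 8]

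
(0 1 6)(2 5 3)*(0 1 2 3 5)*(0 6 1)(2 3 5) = (0 3 5 2 6)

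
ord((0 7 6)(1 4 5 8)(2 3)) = 12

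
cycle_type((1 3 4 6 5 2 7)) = 7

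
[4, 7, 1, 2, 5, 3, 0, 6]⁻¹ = [6, 2, 3, 5, 0, 4, 7, 1]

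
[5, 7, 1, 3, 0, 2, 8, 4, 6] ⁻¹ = [4, 2, 5, 3, 7, 0, 8, 1, 6] 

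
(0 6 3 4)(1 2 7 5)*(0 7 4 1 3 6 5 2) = (0 5 3 1)(2 4 7)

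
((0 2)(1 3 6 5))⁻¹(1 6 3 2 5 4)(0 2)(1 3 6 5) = (0 1 4 3 5 6)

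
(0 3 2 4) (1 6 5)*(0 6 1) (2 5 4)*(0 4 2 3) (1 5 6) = (1 5 4) (2 3 6) 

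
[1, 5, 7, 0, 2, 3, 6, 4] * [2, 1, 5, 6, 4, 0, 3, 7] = [1, 0, 7, 2, 5, 6, 3, 4]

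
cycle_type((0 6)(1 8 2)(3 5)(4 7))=2^3.3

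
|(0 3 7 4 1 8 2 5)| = 8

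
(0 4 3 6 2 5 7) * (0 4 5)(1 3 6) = (0 5 7 4 6 2)(1 3)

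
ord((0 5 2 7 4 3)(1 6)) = 6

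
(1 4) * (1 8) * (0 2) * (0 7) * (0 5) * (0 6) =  (0 2 7 5 6)(1 4 8)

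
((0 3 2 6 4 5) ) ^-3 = (0 6) (2 5) (3 4) 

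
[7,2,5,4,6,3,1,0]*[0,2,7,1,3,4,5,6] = [6,7,4,3,5,1,2,0]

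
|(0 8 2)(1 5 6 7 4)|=15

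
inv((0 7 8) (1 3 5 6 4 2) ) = (0 8 7) (1 2 4 6 5 3) 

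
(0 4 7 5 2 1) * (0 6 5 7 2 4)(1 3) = (1 6 5 4 2 3)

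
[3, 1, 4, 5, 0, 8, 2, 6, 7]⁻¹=[4, 1, 6, 0, 2, 3, 7, 8, 5]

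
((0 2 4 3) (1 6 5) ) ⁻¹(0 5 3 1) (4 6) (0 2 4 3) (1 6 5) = (0 6 2 1) (3 5) 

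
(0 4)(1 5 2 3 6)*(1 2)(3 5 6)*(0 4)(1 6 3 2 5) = (1 3 2)(5 6)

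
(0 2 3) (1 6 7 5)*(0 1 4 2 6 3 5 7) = (0 6) (1 3) (2 5 4) 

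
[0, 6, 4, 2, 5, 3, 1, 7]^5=[0, 6, 4, 2, 5, 3, 1, 7]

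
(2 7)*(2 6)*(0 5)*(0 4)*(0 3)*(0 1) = (0 5 4 3 1) (2 7 6) 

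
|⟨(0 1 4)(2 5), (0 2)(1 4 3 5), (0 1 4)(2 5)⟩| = 720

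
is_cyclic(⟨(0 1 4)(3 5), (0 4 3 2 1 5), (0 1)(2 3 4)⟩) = no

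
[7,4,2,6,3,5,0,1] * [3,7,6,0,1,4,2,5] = [5,1,6,2,0,4,3,7]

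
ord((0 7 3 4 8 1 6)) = 7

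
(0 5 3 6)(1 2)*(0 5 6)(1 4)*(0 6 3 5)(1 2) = (0 3 6)(2 4)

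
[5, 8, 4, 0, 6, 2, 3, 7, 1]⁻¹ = [3, 8, 5, 6, 2, 0, 4, 7, 1]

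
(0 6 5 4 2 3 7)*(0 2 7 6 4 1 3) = (0 4 7 2)(1 3 6 5)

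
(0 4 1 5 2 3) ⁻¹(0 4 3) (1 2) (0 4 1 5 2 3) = (0 4 1) (3 5) 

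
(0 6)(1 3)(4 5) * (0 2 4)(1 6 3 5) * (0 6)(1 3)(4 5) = (0 1 4 3)(2 5 6)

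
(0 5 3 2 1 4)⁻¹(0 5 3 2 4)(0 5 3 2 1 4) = (0 5 3 2 1)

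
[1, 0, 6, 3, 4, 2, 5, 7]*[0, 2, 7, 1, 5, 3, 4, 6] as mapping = [0→2, 1→0, 2→4, 3→1, 4→5, 5→7, 6→3, 7→6] 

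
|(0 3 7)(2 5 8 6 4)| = 15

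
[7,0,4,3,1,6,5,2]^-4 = [7,0,4,3,1,5,6,2]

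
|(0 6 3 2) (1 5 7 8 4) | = 20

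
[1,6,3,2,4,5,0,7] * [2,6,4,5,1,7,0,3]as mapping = [0→6,1→0,2→5,3→4,4→1,5→7,6→2,7→3]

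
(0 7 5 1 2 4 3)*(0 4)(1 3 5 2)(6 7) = (0 6 7 2)(3 4 5)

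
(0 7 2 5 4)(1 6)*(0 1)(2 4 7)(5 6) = (0 2 6)(1 5 7 4)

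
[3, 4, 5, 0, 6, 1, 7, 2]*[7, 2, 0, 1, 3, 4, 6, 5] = [1, 3, 4, 7, 6, 2, 5, 0]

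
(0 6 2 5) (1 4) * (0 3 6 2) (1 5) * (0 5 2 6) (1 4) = (0 6 5 3) (2 4) 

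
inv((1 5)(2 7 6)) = (1 5)(2 6 7)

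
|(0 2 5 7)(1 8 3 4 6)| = 20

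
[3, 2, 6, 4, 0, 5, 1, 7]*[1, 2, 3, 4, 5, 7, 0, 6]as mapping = [0→4, 1→3, 2→0, 3→5, 4→1, 5→7, 6→2, 7→6]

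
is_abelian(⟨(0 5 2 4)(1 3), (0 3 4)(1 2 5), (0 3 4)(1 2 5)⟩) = no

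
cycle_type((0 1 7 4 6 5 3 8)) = 8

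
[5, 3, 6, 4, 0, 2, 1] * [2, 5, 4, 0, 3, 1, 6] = [1, 0, 6, 3, 2, 4, 5]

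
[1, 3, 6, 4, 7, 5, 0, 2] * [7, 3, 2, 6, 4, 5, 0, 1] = [3, 6, 0, 4, 1, 5, 7, 2]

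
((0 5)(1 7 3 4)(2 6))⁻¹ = (0 5)(1 4 3 7)(2 6)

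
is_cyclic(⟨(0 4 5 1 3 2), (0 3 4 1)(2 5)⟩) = no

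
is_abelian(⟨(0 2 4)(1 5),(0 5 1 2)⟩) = no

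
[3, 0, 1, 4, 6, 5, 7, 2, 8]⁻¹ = [1, 2, 7, 0, 3, 5, 4, 6, 8]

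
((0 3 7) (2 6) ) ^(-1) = (0 7 3) (2 6) 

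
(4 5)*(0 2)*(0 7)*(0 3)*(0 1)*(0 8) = (0 2 7 3 1 8)(4 5)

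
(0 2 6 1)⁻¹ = (0 1 6 2)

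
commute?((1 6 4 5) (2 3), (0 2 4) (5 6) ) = no:(1 6 4 5) (2 3)*(0 2 4) (5 6) = (0 2 3 4 6) (1 5), (0 2 4) (5 6)*(1 6 4 5) (2 3) = (0 3 2 5 4) (1 6) 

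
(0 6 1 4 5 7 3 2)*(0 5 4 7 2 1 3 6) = (1 7 6 3)(2 5)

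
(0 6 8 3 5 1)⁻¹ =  (0 1 5 3 8 6)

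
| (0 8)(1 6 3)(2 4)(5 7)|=6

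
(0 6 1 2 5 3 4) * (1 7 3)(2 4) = (0 6 7 3 2 5 1 4)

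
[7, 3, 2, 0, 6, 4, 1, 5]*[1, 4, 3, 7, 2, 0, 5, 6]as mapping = [0→6, 1→7, 2→3, 3→1, 4→5, 5→2, 6→4, 7→0]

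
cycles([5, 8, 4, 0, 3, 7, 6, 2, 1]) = (0 5 7 2 4 3)(1 8)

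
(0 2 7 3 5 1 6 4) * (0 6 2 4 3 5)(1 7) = (0 4 6 3)(1 2)(5 7)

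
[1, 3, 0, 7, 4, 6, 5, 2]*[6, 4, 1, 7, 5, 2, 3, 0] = [4, 7, 6, 0, 5, 3, 2, 1]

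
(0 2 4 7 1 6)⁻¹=(0 6 1 7 4 2)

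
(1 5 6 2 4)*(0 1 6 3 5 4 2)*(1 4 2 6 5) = (0 4 5 3 1 2 6)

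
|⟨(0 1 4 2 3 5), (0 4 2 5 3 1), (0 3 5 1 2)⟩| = 720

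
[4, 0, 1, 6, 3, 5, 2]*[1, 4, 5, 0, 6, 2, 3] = [6, 1, 4, 3, 0, 2, 5]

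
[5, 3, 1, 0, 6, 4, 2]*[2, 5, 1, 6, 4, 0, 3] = [0, 6, 5, 2, 3, 4, 1]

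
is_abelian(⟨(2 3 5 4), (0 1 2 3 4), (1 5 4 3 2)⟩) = no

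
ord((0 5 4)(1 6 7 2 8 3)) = 6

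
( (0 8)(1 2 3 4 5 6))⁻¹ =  (0 8)(1 6 5 4 3 2)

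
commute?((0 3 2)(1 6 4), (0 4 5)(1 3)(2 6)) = no:(0 3 2)(1 6 4) * (0 4 5)(1 3)(2 6) = (0 1 2 4 3 6 5), (0 4 5)(1 3)(2 6) * (0 3 2)(1 6 4) = (0 1 2 4 5 3 6)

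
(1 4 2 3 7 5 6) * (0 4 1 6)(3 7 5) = (0 4 2 7 3 5)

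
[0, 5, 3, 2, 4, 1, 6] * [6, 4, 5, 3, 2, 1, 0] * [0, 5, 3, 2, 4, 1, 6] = [6, 5, 2, 1, 3, 4, 0] 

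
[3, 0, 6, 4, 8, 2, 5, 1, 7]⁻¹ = [1, 7, 5, 0, 3, 6, 2, 8, 4]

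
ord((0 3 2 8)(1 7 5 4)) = 4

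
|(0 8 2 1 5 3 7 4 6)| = 9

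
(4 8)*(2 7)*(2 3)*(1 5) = (1 5)(2 7 3)(4 8)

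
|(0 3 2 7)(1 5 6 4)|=4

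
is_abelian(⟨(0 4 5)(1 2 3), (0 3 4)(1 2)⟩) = no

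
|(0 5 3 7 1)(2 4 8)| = 15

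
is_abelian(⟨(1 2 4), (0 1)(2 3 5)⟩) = no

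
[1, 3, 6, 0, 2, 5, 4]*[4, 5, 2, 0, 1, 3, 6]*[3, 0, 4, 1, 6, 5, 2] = [5, 3, 2, 6, 4, 1, 0]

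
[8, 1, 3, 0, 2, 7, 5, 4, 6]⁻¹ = [3, 1, 4, 2, 7, 6, 8, 5, 0]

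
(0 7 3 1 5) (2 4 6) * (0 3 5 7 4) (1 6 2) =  (0 4 2) (1 7 5 3 6) 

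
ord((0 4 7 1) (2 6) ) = 4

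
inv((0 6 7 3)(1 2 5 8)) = (0 3 7 6)(1 8 5 2)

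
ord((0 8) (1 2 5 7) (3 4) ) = 4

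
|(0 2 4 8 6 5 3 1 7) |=9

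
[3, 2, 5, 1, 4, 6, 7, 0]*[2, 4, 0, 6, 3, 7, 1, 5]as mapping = [0→6, 1→0, 2→7, 3→4, 4→3, 5→1, 6→5, 7→2]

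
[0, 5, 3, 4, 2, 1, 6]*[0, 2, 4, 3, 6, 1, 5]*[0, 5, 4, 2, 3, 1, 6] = [0, 5, 2, 6, 3, 4, 1]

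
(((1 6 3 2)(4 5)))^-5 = (1 2 3 6)(4 5)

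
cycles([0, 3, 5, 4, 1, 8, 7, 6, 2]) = (1 3 4)(2 5 8)(6 7)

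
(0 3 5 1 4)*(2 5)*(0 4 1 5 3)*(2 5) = (2 3 5)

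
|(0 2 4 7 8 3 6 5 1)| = 9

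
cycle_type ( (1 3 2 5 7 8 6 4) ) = 8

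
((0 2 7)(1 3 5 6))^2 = (0 7 2)(1 5)(3 6)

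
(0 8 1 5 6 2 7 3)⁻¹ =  (0 3 7 2 6 5 1 8)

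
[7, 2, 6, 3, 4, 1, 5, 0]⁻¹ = [7, 5, 1, 3, 4, 6, 2, 0]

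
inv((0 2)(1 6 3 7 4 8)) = (0 2)(1 8 4 7 3 6)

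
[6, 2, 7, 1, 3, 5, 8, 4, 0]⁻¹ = [8, 3, 1, 4, 7, 5, 0, 2, 6]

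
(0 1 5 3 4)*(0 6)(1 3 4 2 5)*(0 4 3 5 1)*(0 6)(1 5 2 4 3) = (0 2 5 1 6 3 4)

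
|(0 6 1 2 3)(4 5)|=10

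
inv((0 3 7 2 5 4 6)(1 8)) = (0 6 4 5 2 7 3)(1 8)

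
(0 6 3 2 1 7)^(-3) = (0 2)(1 6)(3 7)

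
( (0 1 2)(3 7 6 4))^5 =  (0 2 1)(3 7 6 4)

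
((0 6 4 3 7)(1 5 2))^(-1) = (0 7 3 4 6)(1 2 5)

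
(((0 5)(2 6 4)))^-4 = (2 4 6)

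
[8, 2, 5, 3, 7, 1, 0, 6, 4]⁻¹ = [6, 5, 1, 3, 8, 2, 7, 4, 0]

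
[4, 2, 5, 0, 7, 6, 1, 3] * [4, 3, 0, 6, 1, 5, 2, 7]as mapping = [0→1, 1→0, 2→5, 3→4, 4→7, 5→2, 6→3, 7→6]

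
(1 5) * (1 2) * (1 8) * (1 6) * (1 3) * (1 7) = (1 5 2 8 6 3 7)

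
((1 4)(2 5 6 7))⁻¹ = (1 4)(2 7 6 5)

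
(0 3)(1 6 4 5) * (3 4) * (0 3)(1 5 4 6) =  (0 6)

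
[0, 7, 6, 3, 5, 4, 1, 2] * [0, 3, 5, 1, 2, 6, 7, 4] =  [0, 4, 7, 1, 6, 2, 3, 5]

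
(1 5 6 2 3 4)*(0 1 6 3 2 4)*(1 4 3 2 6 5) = (0 4 5 2 6 3)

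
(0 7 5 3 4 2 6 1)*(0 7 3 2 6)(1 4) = (0 3 1 7 5 2)(4 6)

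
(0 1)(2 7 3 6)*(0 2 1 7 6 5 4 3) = (0 7)(1 2 6)(3 5 4)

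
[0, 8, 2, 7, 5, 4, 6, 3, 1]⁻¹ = [0, 8, 2, 7, 5, 4, 6, 3, 1]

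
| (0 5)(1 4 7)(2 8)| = 6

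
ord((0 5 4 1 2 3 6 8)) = 8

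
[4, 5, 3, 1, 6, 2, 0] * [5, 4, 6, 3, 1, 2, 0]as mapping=[0→1, 1→2, 2→3, 3→4, 4→0, 5→6, 6→5]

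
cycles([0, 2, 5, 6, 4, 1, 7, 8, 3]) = (1 2 5)(3 6 7 8)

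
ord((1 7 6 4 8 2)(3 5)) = 6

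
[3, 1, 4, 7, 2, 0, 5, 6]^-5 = [0, 1, 4, 3, 2, 5, 6, 7]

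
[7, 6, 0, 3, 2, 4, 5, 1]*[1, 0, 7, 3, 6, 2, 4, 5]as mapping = [0→5, 1→4, 2→1, 3→3, 4→7, 5→6, 6→2, 7→0]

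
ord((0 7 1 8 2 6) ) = 6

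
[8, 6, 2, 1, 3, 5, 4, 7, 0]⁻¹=[8, 3, 2, 4, 6, 5, 1, 7, 0]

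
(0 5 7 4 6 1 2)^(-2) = (0 1 4 5 2 6 7)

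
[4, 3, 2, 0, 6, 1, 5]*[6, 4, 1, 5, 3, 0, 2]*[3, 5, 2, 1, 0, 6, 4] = [1, 6, 5, 4, 2, 0, 3]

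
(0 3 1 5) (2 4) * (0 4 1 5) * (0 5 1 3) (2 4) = (1 5 2 3) 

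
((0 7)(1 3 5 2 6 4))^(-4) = (1 5 6)(2 4 3)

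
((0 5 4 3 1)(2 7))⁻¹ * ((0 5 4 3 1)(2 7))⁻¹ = (0 3 5 1 4)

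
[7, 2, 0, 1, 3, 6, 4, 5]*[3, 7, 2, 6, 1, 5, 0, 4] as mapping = [0→4, 1→2, 2→3, 3→7, 4→6, 5→0, 6→1, 7→5] 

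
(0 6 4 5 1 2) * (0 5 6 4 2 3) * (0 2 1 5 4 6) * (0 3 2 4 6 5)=(0 5)(1 2 6)(3 4)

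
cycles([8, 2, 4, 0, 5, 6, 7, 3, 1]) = (0 8 1 2 4 5 6 7 3)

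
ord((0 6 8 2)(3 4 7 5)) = 4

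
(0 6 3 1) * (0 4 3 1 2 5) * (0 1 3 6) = (1 4 6 3 2 5)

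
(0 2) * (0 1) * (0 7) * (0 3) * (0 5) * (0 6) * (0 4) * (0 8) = (0 2 1 7 3 5 6 4 8) 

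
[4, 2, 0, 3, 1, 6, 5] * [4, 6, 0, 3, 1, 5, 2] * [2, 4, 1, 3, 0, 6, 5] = [4, 2, 0, 3, 5, 1, 6]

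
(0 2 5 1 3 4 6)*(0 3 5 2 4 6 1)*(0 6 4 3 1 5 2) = (0 3 4 5 6 1 2)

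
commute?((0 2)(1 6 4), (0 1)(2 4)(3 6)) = no:(0 2)(1 6 4)*(0 1)(2 4)(3 6) = (0 4)(1 3 6 2), (0 1)(2 4)(3 6)*(0 2)(1 6 4) = (0 6 3 4)(1 2)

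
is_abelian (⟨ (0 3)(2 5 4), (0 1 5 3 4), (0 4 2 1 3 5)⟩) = no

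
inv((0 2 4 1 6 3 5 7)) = (0 7 5 3 6 1 4 2)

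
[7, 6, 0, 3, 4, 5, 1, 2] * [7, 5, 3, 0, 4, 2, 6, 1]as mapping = [0→1, 1→6, 2→7, 3→0, 4→4, 5→2, 6→5, 7→3]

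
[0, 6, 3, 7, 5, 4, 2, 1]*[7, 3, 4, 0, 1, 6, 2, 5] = [7, 2, 0, 5, 6, 1, 4, 3]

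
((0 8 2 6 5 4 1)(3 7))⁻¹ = (0 1 4 5 6 2 8)(3 7)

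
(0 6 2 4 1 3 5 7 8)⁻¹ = (0 8 7 5 3 1 4 2 6)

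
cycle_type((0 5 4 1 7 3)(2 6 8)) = 3.6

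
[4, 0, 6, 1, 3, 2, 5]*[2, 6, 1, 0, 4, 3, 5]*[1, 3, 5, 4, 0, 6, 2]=[0, 5, 6, 2, 1, 3, 4]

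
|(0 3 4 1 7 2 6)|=7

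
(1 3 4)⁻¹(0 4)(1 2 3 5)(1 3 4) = (0 1)(2 4 5 3)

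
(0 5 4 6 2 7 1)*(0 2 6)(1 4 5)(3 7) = (0 1 2 3 7 4)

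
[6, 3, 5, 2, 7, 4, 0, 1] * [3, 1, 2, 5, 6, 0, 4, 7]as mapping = [0→4, 1→5, 2→0, 3→2, 4→7, 5→6, 6→3, 7→1]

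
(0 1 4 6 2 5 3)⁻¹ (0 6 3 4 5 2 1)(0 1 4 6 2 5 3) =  (0 6 3 5 4 1 2)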